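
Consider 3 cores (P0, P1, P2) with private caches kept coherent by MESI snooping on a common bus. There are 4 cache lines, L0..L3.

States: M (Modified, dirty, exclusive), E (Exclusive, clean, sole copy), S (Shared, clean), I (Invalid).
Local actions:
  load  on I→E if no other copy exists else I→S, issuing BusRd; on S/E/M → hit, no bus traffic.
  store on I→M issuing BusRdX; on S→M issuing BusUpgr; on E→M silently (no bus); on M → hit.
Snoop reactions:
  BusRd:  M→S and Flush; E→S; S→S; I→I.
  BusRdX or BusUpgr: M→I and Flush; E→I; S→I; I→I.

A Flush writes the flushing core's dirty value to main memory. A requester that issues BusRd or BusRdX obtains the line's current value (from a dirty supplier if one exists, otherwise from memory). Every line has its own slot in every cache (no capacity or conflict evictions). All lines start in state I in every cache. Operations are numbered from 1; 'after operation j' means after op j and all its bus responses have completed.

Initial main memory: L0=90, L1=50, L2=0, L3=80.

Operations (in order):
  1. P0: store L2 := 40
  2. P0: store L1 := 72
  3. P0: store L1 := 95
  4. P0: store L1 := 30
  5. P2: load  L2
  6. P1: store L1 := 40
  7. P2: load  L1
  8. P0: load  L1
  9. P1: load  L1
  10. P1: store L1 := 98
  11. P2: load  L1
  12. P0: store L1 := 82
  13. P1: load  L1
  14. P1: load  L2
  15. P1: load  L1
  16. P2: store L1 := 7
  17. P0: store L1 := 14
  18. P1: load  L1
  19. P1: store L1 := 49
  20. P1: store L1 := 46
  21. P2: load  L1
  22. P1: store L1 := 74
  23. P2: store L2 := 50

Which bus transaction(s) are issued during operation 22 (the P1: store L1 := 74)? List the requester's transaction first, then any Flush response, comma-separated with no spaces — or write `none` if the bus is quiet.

  op1 P0: store L2 := 40 → M/I/I on L2; bus BusRdX; mem=0
  op2 P0: store L1 := 72 → M/I/I on L1; bus BusRdX; mem=50
  op3 P0: store L1 := 95 → M/I/I on L1; bus (none); mem=50
  op4 P0: store L1 := 30 → M/I/I on L1; bus (none); mem=50
  op5 P2: load  L2 → S/I/S on L2; bus BusRd Flush; mem=40
  op6 P1: store L1 := 40 → I/M/I on L1; bus BusRdX Flush; mem=30
  op7 P2: load  L1 → I/S/S on L1; bus BusRd Flush; mem=40
  op8 P0: load  L1 → S/S/S on L1; bus BusRd; mem=40
  op9 P1: load  L1 → S/S/S on L1; bus (none); mem=40
  op10 P1: store L1 := 98 → I/M/I on L1; bus BusUpgr; mem=40
  op11 P2: load  L1 → I/S/S on L1; bus BusRd Flush; mem=98
  op12 P0: store L1 := 82 → M/I/I on L1; bus BusRdX; mem=98
  op13 P1: load  L1 → S/S/I on L1; bus BusRd Flush; mem=82
  op14 P1: load  L2 → S/S/S on L2; bus BusRd; mem=40
  op15 P1: load  L1 → S/S/I on L1; bus (none); mem=82
  op16 P2: store L1 := 7 → I/I/M on L1; bus BusRdX; mem=82
  op17 P0: store L1 := 14 → M/I/I on L1; bus BusRdX Flush; mem=7
  op18 P1: load  L1 → S/S/I on L1; bus BusRd Flush; mem=14
  op19 P1: store L1 := 49 → I/M/I on L1; bus BusUpgr; mem=14
  op20 P1: store L1 := 46 → I/M/I on L1; bus (none); mem=14
  op21 P2: load  L1 → I/S/S on L1; bus BusRd Flush; mem=46
  op22 P1: store L1 := 74 → I/M/I on L1; bus BusUpgr; mem=46
  op23 P2: store L2 := 50 → I/I/M on L2; bus BusUpgr; mem=40

bus = BusUpgr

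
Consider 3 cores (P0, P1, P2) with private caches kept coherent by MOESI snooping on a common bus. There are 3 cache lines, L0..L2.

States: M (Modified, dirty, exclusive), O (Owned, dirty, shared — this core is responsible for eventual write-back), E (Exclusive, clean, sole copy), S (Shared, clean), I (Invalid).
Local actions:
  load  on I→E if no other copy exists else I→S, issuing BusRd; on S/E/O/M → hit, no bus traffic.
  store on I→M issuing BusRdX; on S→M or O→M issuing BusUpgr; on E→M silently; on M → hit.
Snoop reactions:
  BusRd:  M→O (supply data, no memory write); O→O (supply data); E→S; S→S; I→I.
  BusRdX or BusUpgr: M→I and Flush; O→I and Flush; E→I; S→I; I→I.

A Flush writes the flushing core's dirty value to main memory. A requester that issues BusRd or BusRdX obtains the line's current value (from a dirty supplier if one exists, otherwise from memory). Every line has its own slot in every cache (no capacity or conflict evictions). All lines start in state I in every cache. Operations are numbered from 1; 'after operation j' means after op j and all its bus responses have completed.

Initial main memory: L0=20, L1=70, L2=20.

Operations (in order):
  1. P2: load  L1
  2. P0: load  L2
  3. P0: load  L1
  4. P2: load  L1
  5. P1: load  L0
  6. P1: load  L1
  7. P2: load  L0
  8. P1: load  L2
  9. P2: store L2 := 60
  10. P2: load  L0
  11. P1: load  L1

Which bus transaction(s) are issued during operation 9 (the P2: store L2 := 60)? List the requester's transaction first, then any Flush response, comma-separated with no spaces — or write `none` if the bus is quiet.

bus = BusRdX

1. P2: load  L1  bus=[BusRd]  L1: P0=I P1=I P2=E  mem[L1]=70
2. P0: load  L2  bus=[BusRd]  L2: P0=E P1=I P2=I  mem[L2]=20
3. P0: load  L1  bus=[BusRd]  L1: P0=S P1=I P2=S  mem[L1]=70
4. P2: load  L1  bus=[-]  L1: P0=S P1=I P2=S  mem[L1]=70
5. P1: load  L0  bus=[BusRd]  L0: P0=I P1=E P2=I  mem[L0]=20
6. P1: load  L1  bus=[BusRd]  L1: P0=S P1=S P2=S  mem[L1]=70
7. P2: load  L0  bus=[BusRd]  L0: P0=I P1=S P2=S  mem[L0]=20
8. P1: load  L2  bus=[BusRd]  L2: P0=S P1=S P2=I  mem[L2]=20
9. P2: store L2 := 60  bus=[BusRdX]  L2: P0=I P1=I P2=M  mem[L2]=20
10. P2: load  L0  bus=[-]  L0: P0=I P1=S P2=S  mem[L0]=20
11. P1: load  L1  bus=[-]  L1: P0=S P1=S P2=S  mem[L1]=70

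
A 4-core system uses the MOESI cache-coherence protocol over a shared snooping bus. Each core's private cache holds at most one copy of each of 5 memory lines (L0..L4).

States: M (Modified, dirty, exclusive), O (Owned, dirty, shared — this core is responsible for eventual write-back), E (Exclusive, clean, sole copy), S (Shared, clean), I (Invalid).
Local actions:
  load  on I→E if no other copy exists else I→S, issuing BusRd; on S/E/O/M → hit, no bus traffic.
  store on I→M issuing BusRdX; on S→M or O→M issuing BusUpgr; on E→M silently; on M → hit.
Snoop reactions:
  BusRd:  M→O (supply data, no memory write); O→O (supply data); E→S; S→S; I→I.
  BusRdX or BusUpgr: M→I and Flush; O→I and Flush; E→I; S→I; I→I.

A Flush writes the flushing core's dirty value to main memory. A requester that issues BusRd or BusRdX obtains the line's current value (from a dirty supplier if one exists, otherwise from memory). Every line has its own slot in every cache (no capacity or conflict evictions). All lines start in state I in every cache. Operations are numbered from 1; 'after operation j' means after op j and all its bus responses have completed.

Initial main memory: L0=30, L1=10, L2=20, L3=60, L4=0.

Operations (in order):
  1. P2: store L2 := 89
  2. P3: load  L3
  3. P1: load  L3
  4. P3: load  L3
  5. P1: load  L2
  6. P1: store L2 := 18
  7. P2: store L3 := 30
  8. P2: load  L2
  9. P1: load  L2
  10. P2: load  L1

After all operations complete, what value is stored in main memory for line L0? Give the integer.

[1] P2: store L2 := 89 | P0:I, P1:I, P2:M(89), P3:I | bus: BusRdX
[2] P3: load  L3 | P0:I, P1:I, P2:I, P3:E(60) | bus: BusRd
[3] P1: load  L3 | P0:I, P1:S(60), P2:I, P3:S(60) | bus: BusRd
[4] P3: load  L3 | P0:I, P1:S(60), P2:I, P3:S(60) | bus: none
[5] P1: load  L2 | P0:I, P1:S(89), P2:O(89), P3:I | bus: BusRd
[6] P1: store L2 := 18 | P0:I, P1:M(18), P2:I, P3:I | bus: BusUpgr,Flush
[7] P2: store L3 := 30 | P0:I, P1:I, P2:M(30), P3:I | bus: BusRdX
[8] P2: load  L2 | P0:I, P1:O(18), P2:S(18), P3:I | bus: BusRd
[9] P1: load  L2 | P0:I, P1:O(18), P2:S(18), P3:I | bus: none
[10] P2: load  L1 | P0:I, P1:I, P2:E(10), P3:I | bus: BusRd

memory[L0] = 30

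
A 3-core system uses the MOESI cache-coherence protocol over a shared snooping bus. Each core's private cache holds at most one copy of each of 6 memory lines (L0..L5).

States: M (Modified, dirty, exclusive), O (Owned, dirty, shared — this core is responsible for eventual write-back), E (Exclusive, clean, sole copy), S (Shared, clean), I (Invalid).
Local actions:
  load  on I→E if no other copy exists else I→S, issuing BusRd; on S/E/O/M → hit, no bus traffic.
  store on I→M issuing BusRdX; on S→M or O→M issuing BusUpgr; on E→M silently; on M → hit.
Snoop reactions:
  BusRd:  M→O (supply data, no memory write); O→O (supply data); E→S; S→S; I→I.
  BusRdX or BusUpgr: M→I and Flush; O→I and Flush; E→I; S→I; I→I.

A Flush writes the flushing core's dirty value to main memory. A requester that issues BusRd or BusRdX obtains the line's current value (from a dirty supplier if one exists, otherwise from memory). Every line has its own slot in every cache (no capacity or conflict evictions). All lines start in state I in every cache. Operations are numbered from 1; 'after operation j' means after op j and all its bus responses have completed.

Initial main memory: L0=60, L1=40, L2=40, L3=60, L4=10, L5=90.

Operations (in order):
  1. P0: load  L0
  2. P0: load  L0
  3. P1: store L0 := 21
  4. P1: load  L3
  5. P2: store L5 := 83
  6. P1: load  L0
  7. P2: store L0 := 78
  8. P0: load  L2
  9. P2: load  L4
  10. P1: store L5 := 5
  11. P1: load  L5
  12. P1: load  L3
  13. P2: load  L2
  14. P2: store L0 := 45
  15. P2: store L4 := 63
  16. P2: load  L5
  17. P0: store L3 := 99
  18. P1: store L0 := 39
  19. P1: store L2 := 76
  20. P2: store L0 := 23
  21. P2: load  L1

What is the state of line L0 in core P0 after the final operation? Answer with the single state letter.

state = I

[1] P0: load  L0 | P0:E(60), P1:I, P2:I | bus: BusRd
[2] P0: load  L0 | P0:E(60), P1:I, P2:I | bus: none
[3] P1: store L0 := 21 | P0:I, P1:M(21), P2:I | bus: BusRdX
[4] P1: load  L3 | P0:I, P1:E(60), P2:I | bus: BusRd
[5] P2: store L5 := 83 | P0:I, P1:I, P2:M(83) | bus: BusRdX
[6] P1: load  L0 | P0:I, P1:M(21), P2:I | bus: none
[7] P2: store L0 := 78 | P0:I, P1:I, P2:M(78) | bus: BusRdX,Flush
[8] P0: load  L2 | P0:E(40), P1:I, P2:I | bus: BusRd
[9] P2: load  L4 | P0:I, P1:I, P2:E(10) | bus: BusRd
[10] P1: store L5 := 5 | P0:I, P1:M(5), P2:I | bus: BusRdX,Flush
[11] P1: load  L5 | P0:I, P1:M(5), P2:I | bus: none
[12] P1: load  L3 | P0:I, P1:E(60), P2:I | bus: none
[13] P2: load  L2 | P0:S(40), P1:I, P2:S(40) | bus: BusRd
[14] P2: store L0 := 45 | P0:I, P1:I, P2:M(45) | bus: none
[15] P2: store L4 := 63 | P0:I, P1:I, P2:M(63) | bus: none
[16] P2: load  L5 | P0:I, P1:O(5), P2:S(5) | bus: BusRd
[17] P0: store L3 := 99 | P0:M(99), P1:I, P2:I | bus: BusRdX
[18] P1: store L0 := 39 | P0:I, P1:M(39), P2:I | bus: BusRdX,Flush
[19] P1: store L2 := 76 | P0:I, P1:M(76), P2:I | bus: BusRdX
[20] P2: store L0 := 23 | P0:I, P1:I, P2:M(23) | bus: BusRdX,Flush
[21] P2: load  L1 | P0:I, P1:I, P2:E(40) | bus: BusRd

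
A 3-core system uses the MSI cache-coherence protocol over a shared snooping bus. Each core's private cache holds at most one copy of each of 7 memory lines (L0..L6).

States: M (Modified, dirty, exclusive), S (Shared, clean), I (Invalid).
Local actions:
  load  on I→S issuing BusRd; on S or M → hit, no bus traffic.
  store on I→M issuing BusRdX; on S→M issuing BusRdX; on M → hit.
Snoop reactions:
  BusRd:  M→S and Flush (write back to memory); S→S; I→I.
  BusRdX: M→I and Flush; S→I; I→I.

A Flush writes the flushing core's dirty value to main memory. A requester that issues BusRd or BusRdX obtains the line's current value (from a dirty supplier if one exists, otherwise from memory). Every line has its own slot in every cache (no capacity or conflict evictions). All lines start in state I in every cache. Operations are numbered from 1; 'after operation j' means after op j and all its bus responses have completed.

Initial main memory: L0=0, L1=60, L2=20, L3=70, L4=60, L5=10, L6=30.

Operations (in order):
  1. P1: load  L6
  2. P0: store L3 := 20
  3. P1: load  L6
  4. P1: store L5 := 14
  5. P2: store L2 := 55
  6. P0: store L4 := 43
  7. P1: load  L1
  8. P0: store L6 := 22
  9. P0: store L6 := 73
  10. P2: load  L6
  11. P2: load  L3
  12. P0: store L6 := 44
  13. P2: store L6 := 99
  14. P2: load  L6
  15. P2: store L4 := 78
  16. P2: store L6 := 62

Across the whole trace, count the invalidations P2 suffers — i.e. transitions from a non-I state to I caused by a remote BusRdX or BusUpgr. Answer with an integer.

invalidations = 1

step 1: P1: load  L6  ⟶  ISI  (L6)  txn=BusRd  M[L6]=30
step 2: P0: store L3 := 20  ⟶  MII  (L3)  txn=BusRdX  M[L3]=70
step 3: P1: load  L6  ⟶  ISI  (L6)  txn=∅  M[L6]=30
step 4: P1: store L5 := 14  ⟶  IMI  (L5)  txn=BusRdX  M[L5]=10
step 5: P2: store L2 := 55  ⟶  IIM  (L2)  txn=BusRdX  M[L2]=20
step 6: P0: store L4 := 43  ⟶  MII  (L4)  txn=BusRdX  M[L4]=60
step 7: P1: load  L1  ⟶  ISI  (L1)  txn=BusRd  M[L1]=60
step 8: P0: store L6 := 22  ⟶  MII  (L6)  txn=BusRdX  M[L6]=30
step 9: P0: store L6 := 73  ⟶  MII  (L6)  txn=∅  M[L6]=30
step 10: P2: load  L6  ⟶  SIS  (L6)  txn=BusRd+Flush  M[L6]=73
step 11: P2: load  L3  ⟶  SIS  (L3)  txn=BusRd+Flush  M[L3]=20
step 12: P0: store L6 := 44  ⟶  MII  (L6)  txn=BusRdX  M[L6]=73
step 13: P2: store L6 := 99  ⟶  IIM  (L6)  txn=BusRdX+Flush  M[L6]=44
step 14: P2: load  L6  ⟶  IIM  (L6)  txn=∅  M[L6]=44
step 15: P2: store L4 := 78  ⟶  IIM  (L4)  txn=BusRdX+Flush  M[L4]=43
step 16: P2: store L6 := 62  ⟶  IIM  (L6)  txn=∅  M[L6]=44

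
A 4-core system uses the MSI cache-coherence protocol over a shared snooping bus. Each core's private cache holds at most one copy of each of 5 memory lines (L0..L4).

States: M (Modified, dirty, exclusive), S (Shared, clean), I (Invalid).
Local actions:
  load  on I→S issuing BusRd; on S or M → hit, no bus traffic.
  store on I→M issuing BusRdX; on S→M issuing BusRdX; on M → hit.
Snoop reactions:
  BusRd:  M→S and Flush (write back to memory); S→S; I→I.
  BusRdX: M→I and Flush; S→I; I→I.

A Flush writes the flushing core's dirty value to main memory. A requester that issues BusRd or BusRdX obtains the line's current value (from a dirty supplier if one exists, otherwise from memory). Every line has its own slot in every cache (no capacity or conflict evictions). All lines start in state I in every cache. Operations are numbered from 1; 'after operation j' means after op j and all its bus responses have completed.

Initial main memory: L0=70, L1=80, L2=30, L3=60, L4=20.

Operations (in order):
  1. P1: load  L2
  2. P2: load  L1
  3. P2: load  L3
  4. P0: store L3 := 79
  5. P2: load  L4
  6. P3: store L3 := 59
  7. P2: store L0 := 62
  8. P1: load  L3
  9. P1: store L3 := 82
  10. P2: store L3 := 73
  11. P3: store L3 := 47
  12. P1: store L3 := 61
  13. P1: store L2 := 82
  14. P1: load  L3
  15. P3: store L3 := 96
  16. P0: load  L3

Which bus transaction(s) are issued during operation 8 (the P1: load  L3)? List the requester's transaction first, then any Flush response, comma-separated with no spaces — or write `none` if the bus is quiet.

1. P1: load  L2  bus=[BusRd]  L2: P0=I P1=S P2=I P3=I  mem[L2]=30
2. P2: load  L1  bus=[BusRd]  L1: P0=I P1=I P2=S P3=I  mem[L1]=80
3. P2: load  L3  bus=[BusRd]  L3: P0=I P1=I P2=S P3=I  mem[L3]=60
4. P0: store L3 := 79  bus=[BusRdX]  L3: P0=M P1=I P2=I P3=I  mem[L3]=60
5. P2: load  L4  bus=[BusRd]  L4: P0=I P1=I P2=S P3=I  mem[L4]=20
6. P3: store L3 := 59  bus=[BusRdX,Flush]  L3: P0=I P1=I P2=I P3=M  mem[L3]=79
7. P2: store L0 := 62  bus=[BusRdX]  L0: P0=I P1=I P2=M P3=I  mem[L0]=70
8. P1: load  L3  bus=[BusRd,Flush]  L3: P0=I P1=S P2=I P3=S  mem[L3]=59
9. P1: store L3 := 82  bus=[BusRdX]  L3: P0=I P1=M P2=I P3=I  mem[L3]=59
10. P2: store L3 := 73  bus=[BusRdX,Flush]  L3: P0=I P1=I P2=M P3=I  mem[L3]=82
11. P3: store L3 := 47  bus=[BusRdX,Flush]  L3: P0=I P1=I P2=I P3=M  mem[L3]=73
12. P1: store L3 := 61  bus=[BusRdX,Flush]  L3: P0=I P1=M P2=I P3=I  mem[L3]=47
13. P1: store L2 := 82  bus=[BusRdX]  L2: P0=I P1=M P2=I P3=I  mem[L2]=30
14. P1: load  L3  bus=[-]  L3: P0=I P1=M P2=I P3=I  mem[L3]=47
15. P3: store L3 := 96  bus=[BusRdX,Flush]  L3: P0=I P1=I P2=I P3=M  mem[L3]=61
16. P0: load  L3  bus=[BusRd,Flush]  L3: P0=S P1=I P2=I P3=S  mem[L3]=96

bus = BusRd,Flush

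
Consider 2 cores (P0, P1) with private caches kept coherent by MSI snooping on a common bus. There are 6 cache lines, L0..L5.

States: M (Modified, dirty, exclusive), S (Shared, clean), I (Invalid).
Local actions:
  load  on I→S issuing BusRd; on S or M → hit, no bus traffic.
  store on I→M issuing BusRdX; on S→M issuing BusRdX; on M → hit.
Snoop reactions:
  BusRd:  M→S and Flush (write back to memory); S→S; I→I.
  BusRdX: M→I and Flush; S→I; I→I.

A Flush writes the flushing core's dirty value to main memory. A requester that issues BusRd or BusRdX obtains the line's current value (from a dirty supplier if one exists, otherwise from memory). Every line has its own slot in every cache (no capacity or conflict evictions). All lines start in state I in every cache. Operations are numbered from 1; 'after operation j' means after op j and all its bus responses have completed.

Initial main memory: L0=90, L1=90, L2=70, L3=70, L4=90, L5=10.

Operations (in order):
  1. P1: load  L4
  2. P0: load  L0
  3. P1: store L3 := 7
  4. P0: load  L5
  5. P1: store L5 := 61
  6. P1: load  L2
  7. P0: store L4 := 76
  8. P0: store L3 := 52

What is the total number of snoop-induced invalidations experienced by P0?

1. P1: load  L4  bus=[BusRd]  L4: P0=I P1=S  mem[L4]=90
2. P0: load  L0  bus=[BusRd]  L0: P0=S P1=I  mem[L0]=90
3. P1: store L3 := 7  bus=[BusRdX]  L3: P0=I P1=M  mem[L3]=70
4. P0: load  L5  bus=[BusRd]  L5: P0=S P1=I  mem[L5]=10
5. P1: store L5 := 61  bus=[BusRdX]  L5: P0=I P1=M  mem[L5]=10
6. P1: load  L2  bus=[BusRd]  L2: P0=I P1=S  mem[L2]=70
7. P0: store L4 := 76  bus=[BusRdX]  L4: P0=M P1=I  mem[L4]=90
8. P0: store L3 := 52  bus=[BusRdX,Flush]  L3: P0=M P1=I  mem[L3]=7

invalidations = 1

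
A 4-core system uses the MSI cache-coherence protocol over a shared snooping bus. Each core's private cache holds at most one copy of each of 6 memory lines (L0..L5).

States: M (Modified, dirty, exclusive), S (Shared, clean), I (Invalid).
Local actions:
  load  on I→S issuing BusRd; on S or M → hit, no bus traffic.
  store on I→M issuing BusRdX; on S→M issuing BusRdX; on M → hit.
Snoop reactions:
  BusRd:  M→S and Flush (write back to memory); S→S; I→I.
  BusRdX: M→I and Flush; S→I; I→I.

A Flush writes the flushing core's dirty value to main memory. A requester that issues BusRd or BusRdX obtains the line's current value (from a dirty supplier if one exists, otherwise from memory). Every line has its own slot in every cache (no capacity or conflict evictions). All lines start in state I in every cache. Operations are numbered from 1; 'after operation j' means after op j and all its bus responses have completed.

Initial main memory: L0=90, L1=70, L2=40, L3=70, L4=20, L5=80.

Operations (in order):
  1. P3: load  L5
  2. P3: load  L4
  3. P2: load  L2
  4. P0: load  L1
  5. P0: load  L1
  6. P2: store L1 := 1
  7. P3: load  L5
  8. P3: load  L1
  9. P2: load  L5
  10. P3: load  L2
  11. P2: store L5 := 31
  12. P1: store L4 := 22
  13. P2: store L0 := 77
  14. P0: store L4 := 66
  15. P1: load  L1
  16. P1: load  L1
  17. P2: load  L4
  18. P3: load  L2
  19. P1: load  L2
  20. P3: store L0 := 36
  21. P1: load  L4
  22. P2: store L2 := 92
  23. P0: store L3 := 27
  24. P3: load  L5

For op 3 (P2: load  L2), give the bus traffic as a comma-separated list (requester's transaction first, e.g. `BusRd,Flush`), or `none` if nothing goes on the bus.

1. P3: load  L5  bus=[BusRd]  L5: P0=I P1=I P2=I P3=S  mem[L5]=80
2. P3: load  L4  bus=[BusRd]  L4: P0=I P1=I P2=I P3=S  mem[L4]=20
3. P2: load  L2  bus=[BusRd]  L2: P0=I P1=I P2=S P3=I  mem[L2]=40
4. P0: load  L1  bus=[BusRd]  L1: P0=S P1=I P2=I P3=I  mem[L1]=70
5. P0: load  L1  bus=[-]  L1: P0=S P1=I P2=I P3=I  mem[L1]=70
6. P2: store L1 := 1  bus=[BusRdX]  L1: P0=I P1=I P2=M P3=I  mem[L1]=70
7. P3: load  L5  bus=[-]  L5: P0=I P1=I P2=I P3=S  mem[L5]=80
8. P3: load  L1  bus=[BusRd,Flush]  L1: P0=I P1=I P2=S P3=S  mem[L1]=1
9. P2: load  L5  bus=[BusRd]  L5: P0=I P1=I P2=S P3=S  mem[L5]=80
10. P3: load  L2  bus=[BusRd]  L2: P0=I P1=I P2=S P3=S  mem[L2]=40
11. P2: store L5 := 31  bus=[BusRdX]  L5: P0=I P1=I P2=M P3=I  mem[L5]=80
12. P1: store L4 := 22  bus=[BusRdX]  L4: P0=I P1=M P2=I P3=I  mem[L4]=20
13. P2: store L0 := 77  bus=[BusRdX]  L0: P0=I P1=I P2=M P3=I  mem[L0]=90
14. P0: store L4 := 66  bus=[BusRdX,Flush]  L4: P0=M P1=I P2=I P3=I  mem[L4]=22
15. P1: load  L1  bus=[BusRd]  L1: P0=I P1=S P2=S P3=S  mem[L1]=1
16. P1: load  L1  bus=[-]  L1: P0=I P1=S P2=S P3=S  mem[L1]=1
17. P2: load  L4  bus=[BusRd,Flush]  L4: P0=S P1=I P2=S P3=I  mem[L4]=66
18. P3: load  L2  bus=[-]  L2: P0=I P1=I P2=S P3=S  mem[L2]=40
19. P1: load  L2  bus=[BusRd]  L2: P0=I P1=S P2=S P3=S  mem[L2]=40
20. P3: store L0 := 36  bus=[BusRdX,Flush]  L0: P0=I P1=I P2=I P3=M  mem[L0]=77
21. P1: load  L4  bus=[BusRd]  L4: P0=S P1=S P2=S P3=I  mem[L4]=66
22. P2: store L2 := 92  bus=[BusRdX]  L2: P0=I P1=I P2=M P3=I  mem[L2]=40
23. P0: store L3 := 27  bus=[BusRdX]  L3: P0=M P1=I P2=I P3=I  mem[L3]=70
24. P3: load  L5  bus=[BusRd,Flush]  L5: P0=I P1=I P2=S P3=S  mem[L5]=31

bus = BusRd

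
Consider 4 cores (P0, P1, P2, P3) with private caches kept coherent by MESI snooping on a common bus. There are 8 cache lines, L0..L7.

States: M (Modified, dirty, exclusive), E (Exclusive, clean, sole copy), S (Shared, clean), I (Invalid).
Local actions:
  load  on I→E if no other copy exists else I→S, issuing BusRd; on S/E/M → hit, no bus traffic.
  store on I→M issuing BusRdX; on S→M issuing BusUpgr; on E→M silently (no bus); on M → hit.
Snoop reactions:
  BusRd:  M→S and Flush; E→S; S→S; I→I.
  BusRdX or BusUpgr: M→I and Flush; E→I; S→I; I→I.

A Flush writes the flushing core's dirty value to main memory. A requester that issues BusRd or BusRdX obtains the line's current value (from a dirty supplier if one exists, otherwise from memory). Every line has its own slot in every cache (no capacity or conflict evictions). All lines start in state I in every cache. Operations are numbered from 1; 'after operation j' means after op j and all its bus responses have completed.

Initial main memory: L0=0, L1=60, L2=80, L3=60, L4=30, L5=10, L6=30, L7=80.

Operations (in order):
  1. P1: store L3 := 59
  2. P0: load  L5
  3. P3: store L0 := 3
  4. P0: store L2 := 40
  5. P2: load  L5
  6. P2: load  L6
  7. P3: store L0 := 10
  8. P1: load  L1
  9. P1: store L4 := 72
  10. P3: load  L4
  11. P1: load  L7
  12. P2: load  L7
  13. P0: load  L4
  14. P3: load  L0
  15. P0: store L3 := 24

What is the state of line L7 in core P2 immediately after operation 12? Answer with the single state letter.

state = S

[1] P1: store L3 := 59 | P0:I, P1:M(59), P2:I, P3:I | bus: BusRdX
[2] P0: load  L5 | P0:E(10), P1:I, P2:I, P3:I | bus: BusRd
[3] P3: store L0 := 3 | P0:I, P1:I, P2:I, P3:M(3) | bus: BusRdX
[4] P0: store L2 := 40 | P0:M(40), P1:I, P2:I, P3:I | bus: BusRdX
[5] P2: load  L5 | P0:S(10), P1:I, P2:S(10), P3:I | bus: BusRd
[6] P2: load  L6 | P0:I, P1:I, P2:E(30), P3:I | bus: BusRd
[7] P3: store L0 := 10 | P0:I, P1:I, P2:I, P3:M(10) | bus: none
[8] P1: load  L1 | P0:I, P1:E(60), P2:I, P3:I | bus: BusRd
[9] P1: store L4 := 72 | P0:I, P1:M(72), P2:I, P3:I | bus: BusRdX
[10] P3: load  L4 | P0:I, P1:S(72), P2:I, P3:S(72) | bus: BusRd,Flush
[11] P1: load  L7 | P0:I, P1:E(80), P2:I, P3:I | bus: BusRd
[12] P2: load  L7 | P0:I, P1:S(80), P2:S(80), P3:I | bus: BusRd
[13] P0: load  L4 | P0:S(72), P1:S(72), P2:I, P3:S(72) | bus: BusRd
[14] P3: load  L0 | P0:I, P1:I, P2:I, P3:M(10) | bus: none
[15] P0: store L3 := 24 | P0:M(24), P1:I, P2:I, P3:I | bus: BusRdX,Flush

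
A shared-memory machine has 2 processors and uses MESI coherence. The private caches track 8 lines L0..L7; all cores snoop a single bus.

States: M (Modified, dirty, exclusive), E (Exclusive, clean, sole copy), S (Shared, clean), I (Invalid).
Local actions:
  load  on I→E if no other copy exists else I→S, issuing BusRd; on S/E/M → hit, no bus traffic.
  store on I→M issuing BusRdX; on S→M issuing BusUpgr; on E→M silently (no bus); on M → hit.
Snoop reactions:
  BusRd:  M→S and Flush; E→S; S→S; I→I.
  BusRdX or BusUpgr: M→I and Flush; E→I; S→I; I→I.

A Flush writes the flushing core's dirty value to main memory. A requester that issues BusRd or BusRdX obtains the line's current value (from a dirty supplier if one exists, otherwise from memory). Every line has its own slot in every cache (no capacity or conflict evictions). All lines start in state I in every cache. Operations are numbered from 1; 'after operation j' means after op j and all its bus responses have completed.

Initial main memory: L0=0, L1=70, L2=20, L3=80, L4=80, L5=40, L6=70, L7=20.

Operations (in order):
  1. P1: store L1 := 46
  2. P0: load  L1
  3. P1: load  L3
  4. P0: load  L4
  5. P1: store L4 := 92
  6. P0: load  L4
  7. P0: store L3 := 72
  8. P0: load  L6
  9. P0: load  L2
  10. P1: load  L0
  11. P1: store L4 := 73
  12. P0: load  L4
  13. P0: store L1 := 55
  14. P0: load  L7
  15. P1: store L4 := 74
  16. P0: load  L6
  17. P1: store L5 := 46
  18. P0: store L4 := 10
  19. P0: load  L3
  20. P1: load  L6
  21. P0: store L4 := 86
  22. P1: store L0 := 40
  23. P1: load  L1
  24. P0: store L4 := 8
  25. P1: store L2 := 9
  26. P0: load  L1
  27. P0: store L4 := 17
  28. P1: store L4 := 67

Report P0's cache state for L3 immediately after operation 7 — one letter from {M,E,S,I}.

state = M

1. P1: store L1 := 46  bus=[BusRdX]  L1: P0=I P1=M  mem[L1]=70
2. P0: load  L1  bus=[BusRd,Flush]  L1: P0=S P1=S  mem[L1]=46
3. P1: load  L3  bus=[BusRd]  L3: P0=I P1=E  mem[L3]=80
4. P0: load  L4  bus=[BusRd]  L4: P0=E P1=I  mem[L4]=80
5. P1: store L4 := 92  bus=[BusRdX]  L4: P0=I P1=M  mem[L4]=80
6. P0: load  L4  bus=[BusRd,Flush]  L4: P0=S P1=S  mem[L4]=92
7. P0: store L3 := 72  bus=[BusRdX]  L3: P0=M P1=I  mem[L3]=80
8. P0: load  L6  bus=[BusRd]  L6: P0=E P1=I  mem[L6]=70
9. P0: load  L2  bus=[BusRd]  L2: P0=E P1=I  mem[L2]=20
10. P1: load  L0  bus=[BusRd]  L0: P0=I P1=E  mem[L0]=0
11. P1: store L4 := 73  bus=[BusUpgr]  L4: P0=I P1=M  mem[L4]=92
12. P0: load  L4  bus=[BusRd,Flush]  L4: P0=S P1=S  mem[L4]=73
13. P0: store L1 := 55  bus=[BusUpgr]  L1: P0=M P1=I  mem[L1]=46
14. P0: load  L7  bus=[BusRd]  L7: P0=E P1=I  mem[L7]=20
15. P1: store L4 := 74  bus=[BusUpgr]  L4: P0=I P1=M  mem[L4]=73
16. P0: load  L6  bus=[-]  L6: P0=E P1=I  mem[L6]=70
17. P1: store L5 := 46  bus=[BusRdX]  L5: P0=I P1=M  mem[L5]=40
18. P0: store L4 := 10  bus=[BusRdX,Flush]  L4: P0=M P1=I  mem[L4]=74
19. P0: load  L3  bus=[-]  L3: P0=M P1=I  mem[L3]=80
20. P1: load  L6  bus=[BusRd]  L6: P0=S P1=S  mem[L6]=70
21. P0: store L4 := 86  bus=[-]  L4: P0=M P1=I  mem[L4]=74
22. P1: store L0 := 40  bus=[-]  L0: P0=I P1=M  mem[L0]=0
23. P1: load  L1  bus=[BusRd,Flush]  L1: P0=S P1=S  mem[L1]=55
24. P0: store L4 := 8  bus=[-]  L4: P0=M P1=I  mem[L4]=74
25. P1: store L2 := 9  bus=[BusRdX]  L2: P0=I P1=M  mem[L2]=20
26. P0: load  L1  bus=[-]  L1: P0=S P1=S  mem[L1]=55
27. P0: store L4 := 17  bus=[-]  L4: P0=M P1=I  mem[L4]=74
28. P1: store L4 := 67  bus=[BusRdX,Flush]  L4: P0=I P1=M  mem[L4]=17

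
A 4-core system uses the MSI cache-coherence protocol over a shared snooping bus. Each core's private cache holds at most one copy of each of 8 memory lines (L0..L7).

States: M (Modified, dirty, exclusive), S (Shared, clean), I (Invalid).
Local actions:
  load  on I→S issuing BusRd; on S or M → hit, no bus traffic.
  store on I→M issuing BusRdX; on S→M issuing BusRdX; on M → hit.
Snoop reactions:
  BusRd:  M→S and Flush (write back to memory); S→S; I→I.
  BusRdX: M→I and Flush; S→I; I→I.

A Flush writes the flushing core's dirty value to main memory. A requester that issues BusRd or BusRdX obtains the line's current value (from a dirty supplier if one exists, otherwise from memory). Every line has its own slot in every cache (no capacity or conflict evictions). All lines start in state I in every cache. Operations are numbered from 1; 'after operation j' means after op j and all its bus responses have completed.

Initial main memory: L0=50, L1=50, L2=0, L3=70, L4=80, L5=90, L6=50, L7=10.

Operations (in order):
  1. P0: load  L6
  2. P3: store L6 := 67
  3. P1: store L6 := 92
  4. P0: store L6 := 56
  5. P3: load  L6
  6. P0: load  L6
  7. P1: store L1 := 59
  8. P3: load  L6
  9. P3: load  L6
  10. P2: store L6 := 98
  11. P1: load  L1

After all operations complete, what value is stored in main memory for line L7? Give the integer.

memory[L7] = 10

[1] P0: load  L6 | P0:S(50), P1:I, P2:I, P3:I | bus: BusRd
[2] P3: store L6 := 67 | P0:I, P1:I, P2:I, P3:M(67) | bus: BusRdX
[3] P1: store L6 := 92 | P0:I, P1:M(92), P2:I, P3:I | bus: BusRdX,Flush
[4] P0: store L6 := 56 | P0:M(56), P1:I, P2:I, P3:I | bus: BusRdX,Flush
[5] P3: load  L6 | P0:S(56), P1:I, P2:I, P3:S(56) | bus: BusRd,Flush
[6] P0: load  L6 | P0:S(56), P1:I, P2:I, P3:S(56) | bus: none
[7] P1: store L1 := 59 | P0:I, P1:M(59), P2:I, P3:I | bus: BusRdX
[8] P3: load  L6 | P0:S(56), P1:I, P2:I, P3:S(56) | bus: none
[9] P3: load  L6 | P0:S(56), P1:I, P2:I, P3:S(56) | bus: none
[10] P2: store L6 := 98 | P0:I, P1:I, P2:M(98), P3:I | bus: BusRdX
[11] P1: load  L1 | P0:I, P1:M(59), P2:I, P3:I | bus: none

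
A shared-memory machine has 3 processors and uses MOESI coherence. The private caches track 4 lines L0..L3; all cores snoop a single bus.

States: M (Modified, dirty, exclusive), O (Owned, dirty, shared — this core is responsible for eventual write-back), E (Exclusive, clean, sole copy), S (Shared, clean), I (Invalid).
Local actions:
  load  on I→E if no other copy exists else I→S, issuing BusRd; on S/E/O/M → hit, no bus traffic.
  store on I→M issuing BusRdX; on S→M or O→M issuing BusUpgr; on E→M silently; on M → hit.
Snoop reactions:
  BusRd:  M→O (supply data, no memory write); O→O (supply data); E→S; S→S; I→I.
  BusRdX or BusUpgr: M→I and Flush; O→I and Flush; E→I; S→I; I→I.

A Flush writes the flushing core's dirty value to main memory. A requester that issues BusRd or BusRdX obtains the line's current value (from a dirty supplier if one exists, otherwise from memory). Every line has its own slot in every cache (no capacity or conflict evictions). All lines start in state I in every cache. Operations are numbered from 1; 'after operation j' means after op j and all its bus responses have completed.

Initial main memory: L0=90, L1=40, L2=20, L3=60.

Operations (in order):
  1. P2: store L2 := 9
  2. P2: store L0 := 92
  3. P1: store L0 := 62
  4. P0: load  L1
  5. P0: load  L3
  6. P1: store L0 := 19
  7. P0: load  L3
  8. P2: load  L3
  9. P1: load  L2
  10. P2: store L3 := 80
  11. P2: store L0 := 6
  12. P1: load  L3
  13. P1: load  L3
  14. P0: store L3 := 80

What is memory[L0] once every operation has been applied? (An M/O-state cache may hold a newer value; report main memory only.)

[1] P2: store L2 := 9 | P0:I, P1:I, P2:M(9) | bus: BusRdX
[2] P2: store L0 := 92 | P0:I, P1:I, P2:M(92) | bus: BusRdX
[3] P1: store L0 := 62 | P0:I, P1:M(62), P2:I | bus: BusRdX,Flush
[4] P0: load  L1 | P0:E(40), P1:I, P2:I | bus: BusRd
[5] P0: load  L3 | P0:E(60), P1:I, P2:I | bus: BusRd
[6] P1: store L0 := 19 | P0:I, P1:M(19), P2:I | bus: none
[7] P0: load  L3 | P0:E(60), P1:I, P2:I | bus: none
[8] P2: load  L3 | P0:S(60), P1:I, P2:S(60) | bus: BusRd
[9] P1: load  L2 | P0:I, P1:S(9), P2:O(9) | bus: BusRd
[10] P2: store L3 := 80 | P0:I, P1:I, P2:M(80) | bus: BusUpgr
[11] P2: store L0 := 6 | P0:I, P1:I, P2:M(6) | bus: BusRdX,Flush
[12] P1: load  L3 | P0:I, P1:S(80), P2:O(80) | bus: BusRd
[13] P1: load  L3 | P0:I, P1:S(80), P2:O(80) | bus: none
[14] P0: store L3 := 80 | P0:M(80), P1:I, P2:I | bus: BusRdX,Flush

memory[L0] = 19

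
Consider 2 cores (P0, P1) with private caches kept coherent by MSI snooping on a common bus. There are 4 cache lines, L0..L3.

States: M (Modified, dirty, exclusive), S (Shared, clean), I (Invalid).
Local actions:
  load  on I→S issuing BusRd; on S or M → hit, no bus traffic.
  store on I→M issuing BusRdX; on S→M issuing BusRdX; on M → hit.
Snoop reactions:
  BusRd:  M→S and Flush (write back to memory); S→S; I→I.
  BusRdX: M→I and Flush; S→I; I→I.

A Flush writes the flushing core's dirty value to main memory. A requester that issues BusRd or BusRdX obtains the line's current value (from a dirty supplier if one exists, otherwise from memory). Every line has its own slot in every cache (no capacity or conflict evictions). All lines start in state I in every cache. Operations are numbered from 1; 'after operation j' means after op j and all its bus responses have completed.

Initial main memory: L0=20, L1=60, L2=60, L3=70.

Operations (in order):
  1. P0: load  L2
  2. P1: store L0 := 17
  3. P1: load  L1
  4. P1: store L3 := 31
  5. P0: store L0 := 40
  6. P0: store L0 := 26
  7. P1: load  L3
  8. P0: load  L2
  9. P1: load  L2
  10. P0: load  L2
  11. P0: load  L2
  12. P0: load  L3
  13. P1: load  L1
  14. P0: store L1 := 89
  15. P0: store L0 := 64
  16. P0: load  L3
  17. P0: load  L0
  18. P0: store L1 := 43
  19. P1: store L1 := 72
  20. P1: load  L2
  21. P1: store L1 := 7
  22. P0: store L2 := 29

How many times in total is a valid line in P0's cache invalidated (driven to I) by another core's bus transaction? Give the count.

invalidations = 1

1. P0: load  L2  bus=[BusRd]  L2: P0=S P1=I  mem[L2]=60
2. P1: store L0 := 17  bus=[BusRdX]  L0: P0=I P1=M  mem[L0]=20
3. P1: load  L1  bus=[BusRd]  L1: P0=I P1=S  mem[L1]=60
4. P1: store L3 := 31  bus=[BusRdX]  L3: P0=I P1=M  mem[L3]=70
5. P0: store L0 := 40  bus=[BusRdX,Flush]  L0: P0=M P1=I  mem[L0]=17
6. P0: store L0 := 26  bus=[-]  L0: P0=M P1=I  mem[L0]=17
7. P1: load  L3  bus=[-]  L3: P0=I P1=M  mem[L3]=70
8. P0: load  L2  bus=[-]  L2: P0=S P1=I  mem[L2]=60
9. P1: load  L2  bus=[BusRd]  L2: P0=S P1=S  mem[L2]=60
10. P0: load  L2  bus=[-]  L2: P0=S P1=S  mem[L2]=60
11. P0: load  L2  bus=[-]  L2: P0=S P1=S  mem[L2]=60
12. P0: load  L3  bus=[BusRd,Flush]  L3: P0=S P1=S  mem[L3]=31
13. P1: load  L1  bus=[-]  L1: P0=I P1=S  mem[L1]=60
14. P0: store L1 := 89  bus=[BusRdX]  L1: P0=M P1=I  mem[L1]=60
15. P0: store L0 := 64  bus=[-]  L0: P0=M P1=I  mem[L0]=17
16. P0: load  L3  bus=[-]  L3: P0=S P1=S  mem[L3]=31
17. P0: load  L0  bus=[-]  L0: P0=M P1=I  mem[L0]=17
18. P0: store L1 := 43  bus=[-]  L1: P0=M P1=I  mem[L1]=60
19. P1: store L1 := 72  bus=[BusRdX,Flush]  L1: P0=I P1=M  mem[L1]=43
20. P1: load  L2  bus=[-]  L2: P0=S P1=S  mem[L2]=60
21. P1: store L1 := 7  bus=[-]  L1: P0=I P1=M  mem[L1]=43
22. P0: store L2 := 29  bus=[BusRdX]  L2: P0=M P1=I  mem[L2]=60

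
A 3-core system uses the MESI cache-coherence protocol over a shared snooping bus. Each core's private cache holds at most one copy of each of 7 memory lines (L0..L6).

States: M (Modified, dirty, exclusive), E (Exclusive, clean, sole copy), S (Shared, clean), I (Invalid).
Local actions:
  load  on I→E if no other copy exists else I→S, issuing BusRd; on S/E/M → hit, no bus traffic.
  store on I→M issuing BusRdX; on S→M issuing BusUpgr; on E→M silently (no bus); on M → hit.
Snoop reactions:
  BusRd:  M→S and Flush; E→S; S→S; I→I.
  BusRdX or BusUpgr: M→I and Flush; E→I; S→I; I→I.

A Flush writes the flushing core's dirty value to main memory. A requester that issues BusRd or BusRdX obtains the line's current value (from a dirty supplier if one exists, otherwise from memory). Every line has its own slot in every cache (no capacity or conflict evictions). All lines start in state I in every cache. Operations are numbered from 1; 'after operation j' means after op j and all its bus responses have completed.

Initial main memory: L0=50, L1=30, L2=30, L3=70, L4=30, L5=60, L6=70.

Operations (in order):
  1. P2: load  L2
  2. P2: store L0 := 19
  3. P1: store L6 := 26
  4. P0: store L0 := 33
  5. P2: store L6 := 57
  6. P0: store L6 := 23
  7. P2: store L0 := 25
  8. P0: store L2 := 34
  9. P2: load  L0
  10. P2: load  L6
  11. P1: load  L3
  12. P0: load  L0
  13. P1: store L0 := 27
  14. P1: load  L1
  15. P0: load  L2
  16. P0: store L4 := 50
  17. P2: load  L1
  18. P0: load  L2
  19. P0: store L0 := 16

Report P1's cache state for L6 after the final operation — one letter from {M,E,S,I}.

state = I

[1] P2: load  L2 | P0:I, P1:I, P2:E(30) | bus: BusRd
[2] P2: store L0 := 19 | P0:I, P1:I, P2:M(19) | bus: BusRdX
[3] P1: store L6 := 26 | P0:I, P1:M(26), P2:I | bus: BusRdX
[4] P0: store L0 := 33 | P0:M(33), P1:I, P2:I | bus: BusRdX,Flush
[5] P2: store L6 := 57 | P0:I, P1:I, P2:M(57) | bus: BusRdX,Flush
[6] P0: store L6 := 23 | P0:M(23), P1:I, P2:I | bus: BusRdX,Flush
[7] P2: store L0 := 25 | P0:I, P1:I, P2:M(25) | bus: BusRdX,Flush
[8] P0: store L2 := 34 | P0:M(34), P1:I, P2:I | bus: BusRdX
[9] P2: load  L0 | P0:I, P1:I, P2:M(25) | bus: none
[10] P2: load  L6 | P0:S(23), P1:I, P2:S(23) | bus: BusRd,Flush
[11] P1: load  L3 | P0:I, P1:E(70), P2:I | bus: BusRd
[12] P0: load  L0 | P0:S(25), P1:I, P2:S(25) | bus: BusRd,Flush
[13] P1: store L0 := 27 | P0:I, P1:M(27), P2:I | bus: BusRdX
[14] P1: load  L1 | P0:I, P1:E(30), P2:I | bus: BusRd
[15] P0: load  L2 | P0:M(34), P1:I, P2:I | bus: none
[16] P0: store L4 := 50 | P0:M(50), P1:I, P2:I | bus: BusRdX
[17] P2: load  L1 | P0:I, P1:S(30), P2:S(30) | bus: BusRd
[18] P0: load  L2 | P0:M(34), P1:I, P2:I | bus: none
[19] P0: store L0 := 16 | P0:M(16), P1:I, P2:I | bus: BusRdX,Flush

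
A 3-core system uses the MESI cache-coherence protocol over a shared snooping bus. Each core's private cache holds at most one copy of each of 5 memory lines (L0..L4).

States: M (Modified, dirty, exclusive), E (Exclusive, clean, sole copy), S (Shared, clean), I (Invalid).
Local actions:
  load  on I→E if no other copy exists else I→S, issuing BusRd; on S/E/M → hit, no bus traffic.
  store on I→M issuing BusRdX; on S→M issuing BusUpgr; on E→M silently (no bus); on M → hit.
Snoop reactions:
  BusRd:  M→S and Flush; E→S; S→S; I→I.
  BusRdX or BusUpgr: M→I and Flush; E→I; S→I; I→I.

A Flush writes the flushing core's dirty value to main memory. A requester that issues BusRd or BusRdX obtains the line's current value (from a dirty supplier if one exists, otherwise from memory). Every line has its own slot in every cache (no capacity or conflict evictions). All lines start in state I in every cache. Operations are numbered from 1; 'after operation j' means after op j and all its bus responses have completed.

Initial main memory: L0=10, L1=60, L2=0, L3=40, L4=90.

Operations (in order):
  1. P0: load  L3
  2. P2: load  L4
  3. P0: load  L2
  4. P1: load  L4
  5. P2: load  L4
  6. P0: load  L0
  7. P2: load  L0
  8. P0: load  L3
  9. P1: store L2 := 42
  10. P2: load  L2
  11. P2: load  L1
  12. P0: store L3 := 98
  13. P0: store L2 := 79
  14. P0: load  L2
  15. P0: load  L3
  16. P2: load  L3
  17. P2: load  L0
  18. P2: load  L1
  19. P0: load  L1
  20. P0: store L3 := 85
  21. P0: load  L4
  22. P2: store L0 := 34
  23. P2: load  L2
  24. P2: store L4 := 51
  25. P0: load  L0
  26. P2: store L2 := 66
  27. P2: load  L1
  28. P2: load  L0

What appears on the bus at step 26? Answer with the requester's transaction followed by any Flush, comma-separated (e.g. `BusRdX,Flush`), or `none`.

  op1 P0: load  L3 → E/I/I on L3; bus BusRd; mem=40
  op2 P2: load  L4 → I/I/E on L4; bus BusRd; mem=90
  op3 P0: load  L2 → E/I/I on L2; bus BusRd; mem=0
  op4 P1: load  L4 → I/S/S on L4; bus BusRd; mem=90
  op5 P2: load  L4 → I/S/S on L4; bus (none); mem=90
  op6 P0: load  L0 → E/I/I on L0; bus BusRd; mem=10
  op7 P2: load  L0 → S/I/S on L0; bus BusRd; mem=10
  op8 P0: load  L3 → E/I/I on L3; bus (none); mem=40
  op9 P1: store L2 := 42 → I/M/I on L2; bus BusRdX; mem=0
  op10 P2: load  L2 → I/S/S on L2; bus BusRd Flush; mem=42
  op11 P2: load  L1 → I/I/E on L1; bus BusRd; mem=60
  op12 P0: store L3 := 98 → M/I/I on L3; bus (none); mem=40
  op13 P0: store L2 := 79 → M/I/I on L2; bus BusRdX; mem=42
  op14 P0: load  L2 → M/I/I on L2; bus (none); mem=42
  op15 P0: load  L3 → M/I/I on L3; bus (none); mem=40
  op16 P2: load  L3 → S/I/S on L3; bus BusRd Flush; mem=98
  op17 P2: load  L0 → S/I/S on L0; bus (none); mem=10
  op18 P2: load  L1 → I/I/E on L1; bus (none); mem=60
  op19 P0: load  L1 → S/I/S on L1; bus BusRd; mem=60
  op20 P0: store L3 := 85 → M/I/I on L3; bus BusUpgr; mem=98
  op21 P0: load  L4 → S/S/S on L4; bus BusRd; mem=90
  op22 P2: store L0 := 34 → I/I/M on L0; bus BusUpgr; mem=10
  op23 P2: load  L2 → S/I/S on L2; bus BusRd Flush; mem=79
  op24 P2: store L4 := 51 → I/I/M on L4; bus BusUpgr; mem=90
  op25 P0: load  L0 → S/I/S on L0; bus BusRd Flush; mem=34
  op26 P2: store L2 := 66 → I/I/M on L2; bus BusUpgr; mem=79
  op27 P2: load  L1 → S/I/S on L1; bus (none); mem=60
  op28 P2: load  L0 → S/I/S on L0; bus (none); mem=34

bus = BusUpgr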